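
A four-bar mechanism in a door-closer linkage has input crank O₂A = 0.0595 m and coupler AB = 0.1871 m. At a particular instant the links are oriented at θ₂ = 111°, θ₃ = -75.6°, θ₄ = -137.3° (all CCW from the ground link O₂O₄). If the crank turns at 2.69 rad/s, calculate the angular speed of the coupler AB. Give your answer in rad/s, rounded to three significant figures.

ω₂ = 2.69 rad/s
Differentiating the loop-closure r₂e^{iθ₂}+r₃e^{iθ₃}=r₁+r₄e^{iθ₄} gives r₂ω₂e^{iθ₂}+r₃ω₃e^{iθ₃}=r₄ω₄e^{iθ₄}.
Eliminating the other unknown: ω₃ = r₂ω₂ sin(θ₄−θ₂) / [r₃ sin(θ₃−θ₄)].
Numerator sine = +0.92913; denominator sine = +0.88048.
Result = 0.0595·2.69·(+0.92913) / (0.1871·(+0.88048)) = +0.90272 rad/s; magnitude 0.90272 rad/s.

0.903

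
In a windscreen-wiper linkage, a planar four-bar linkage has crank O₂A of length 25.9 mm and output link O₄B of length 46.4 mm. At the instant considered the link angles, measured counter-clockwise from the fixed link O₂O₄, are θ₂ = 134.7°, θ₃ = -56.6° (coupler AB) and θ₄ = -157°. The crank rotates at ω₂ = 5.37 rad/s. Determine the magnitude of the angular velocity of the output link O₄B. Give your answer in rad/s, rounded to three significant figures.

0.597

ω₂ = 5.37 rad/s
Differentiating the loop-closure r₂e^{iθ₂}+r₃e^{iθ₃}=r₁+r₄e^{iθ₄} gives r₂ω₂e^{iθ₂}+r₃ω₃e^{iθ₃}=r₄ω₄e^{iθ₄}.
Eliminating the other unknown: ω₄ = r₂ω₂ sin(θ₂−θ₃) / [r₄ sin(θ₄−θ₃)].
Numerator sine = -0.19595; denominator sine = -0.98357.
Result = 0.0259·5.37·(-0.19595) / (0.0464·(-0.98357)) = +0.59715 rad/s; magnitude 0.59715 rad/s.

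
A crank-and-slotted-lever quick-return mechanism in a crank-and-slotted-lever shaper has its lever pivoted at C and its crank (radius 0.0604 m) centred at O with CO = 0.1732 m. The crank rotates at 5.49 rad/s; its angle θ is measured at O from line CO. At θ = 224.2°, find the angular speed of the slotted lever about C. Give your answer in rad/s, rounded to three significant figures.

1.13

ω = 5.49 rad/s
Crank pin A relative to C: A = (d + r cosθ, r sinθ); lever angle φ = atan2(r sinθ, d + r cosθ).
Differentiating tanφ: φ̇ = rω(d cosθ + r)/(d² + r² + 2dr cosθ).
d² + r² + 2dr cosθ = |CA|² = 0.0186468 m²;  d cosθ + r = -0.063769 m.
|ω_lever| = |0.0604·5.49·-0.063769| / 0.0186468 = 1.134 rad/s.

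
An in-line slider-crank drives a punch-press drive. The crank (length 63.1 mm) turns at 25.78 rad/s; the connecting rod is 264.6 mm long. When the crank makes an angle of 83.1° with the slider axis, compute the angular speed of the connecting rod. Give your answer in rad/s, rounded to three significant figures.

0.760

ω = 25.78 rad/s
The rod makes angle φ with the slider axis where L sinφ = r sinθ; differentiating, L cosφ·φ̇ = r ω cosθ.
L cosφ = √(L² − r² sin²θ) = 0.25708 m.
|ω_rod| = r ω |cosθ| / √(L² − r² sin²θ) = 0.0631·25.78·0.12014/0.25708 = 0.76019 rad/s.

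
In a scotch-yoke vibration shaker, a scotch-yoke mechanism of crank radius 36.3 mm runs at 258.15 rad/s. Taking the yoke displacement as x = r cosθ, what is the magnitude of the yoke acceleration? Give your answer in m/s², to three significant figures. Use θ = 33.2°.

ω = 258.1 rad/s
x = r cosθ ⇒ ẍ = −rω² cosθ (ω constant).
|a| = rω²|cosθ| = 0.0363·(258.1)²·|cos 33.2°| = 2024.2 m/s².

2020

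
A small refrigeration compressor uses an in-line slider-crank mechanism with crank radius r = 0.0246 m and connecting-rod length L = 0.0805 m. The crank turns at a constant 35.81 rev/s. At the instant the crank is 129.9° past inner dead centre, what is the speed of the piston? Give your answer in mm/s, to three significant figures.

3390

ω = 2π·35.8 = 225 rad/s
For an in-line slider-crank, x = r cosθ + √(L² − r² sin²θ), so v = −rω sinθ·[1 + r cosθ/√(L² − r² sin²θ)].
With r = 0.0246 m, L = 0.0805 m, θ = 129.9°: √(L² − r² sin²θ) = 0.078257 m.
v = −0.0246·225·0.76717·[1 + 0.0246·-0.64145/0.078257] = -3.3901 m/s.
|v| = 3.3901 m/s = 3390.1 mm/s.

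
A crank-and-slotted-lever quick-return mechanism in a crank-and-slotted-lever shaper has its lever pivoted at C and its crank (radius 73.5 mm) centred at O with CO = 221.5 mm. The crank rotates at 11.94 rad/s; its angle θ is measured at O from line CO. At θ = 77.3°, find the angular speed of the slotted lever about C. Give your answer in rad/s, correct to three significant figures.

ω = 11.94 rad/s
Crank pin A relative to C: A = (d + r cosθ, r sinθ); lever angle φ = atan2(r sinθ, d + r cosθ).
Differentiating tanφ: φ̇ = rω(d cosθ + r)/(d² + r² + 2dr cosθ).
d² + r² + 2dr cosθ = |CA|² = 0.0616228 m²;  d cosθ + r = +0.1222 m.
|ω_lever| = |0.0735·11.94·+0.1222| / 0.0616228 = 1.7402 rad/s.

1.74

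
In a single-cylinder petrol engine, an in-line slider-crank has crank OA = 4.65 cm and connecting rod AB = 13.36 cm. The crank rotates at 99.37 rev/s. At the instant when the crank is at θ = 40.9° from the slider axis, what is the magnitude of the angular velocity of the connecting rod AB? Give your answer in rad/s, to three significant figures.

ω = 624.4 rad/s (converted from 99.37 rev/s).
The rod makes angle φ with the slider axis where L sinφ = r sinθ; differentiating, L cosφ·φ̇ = r ω cosθ.
L cosφ = √(L² − r² sin²θ) = 0.13008 m.
|ω_rod| = r ω |cosθ| / √(L² − r² sin²θ) = 0.0465·624.4·0.75585/0.13008 = 168.69 rad/s.

169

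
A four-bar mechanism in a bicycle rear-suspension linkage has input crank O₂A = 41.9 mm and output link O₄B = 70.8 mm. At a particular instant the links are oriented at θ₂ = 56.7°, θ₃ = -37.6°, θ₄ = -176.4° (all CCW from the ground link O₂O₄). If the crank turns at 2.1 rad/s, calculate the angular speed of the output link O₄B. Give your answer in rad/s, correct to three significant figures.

1.88

ω₂ = 2.1 rad/s
Differentiating the loop-closure r₂e^{iθ₂}+r₃e^{iθ₃}=r₁+r₄e^{iθ₄} gives r₂ω₂e^{iθ₂}+r₃ω₃e^{iθ₃}=r₄ω₄e^{iθ₄}.
Eliminating the other unknown: ω₄ = r₂ω₂ sin(θ₂−θ₃) / [r₄ sin(θ₄−θ₃)].
Numerator sine = +0.99719; denominator sine = -0.65869.
Result = 0.0419·2.1·(+0.99719) / (0.0708·(-0.65869)) = -1.8815 rad/s; magnitude 1.8815 rad/s.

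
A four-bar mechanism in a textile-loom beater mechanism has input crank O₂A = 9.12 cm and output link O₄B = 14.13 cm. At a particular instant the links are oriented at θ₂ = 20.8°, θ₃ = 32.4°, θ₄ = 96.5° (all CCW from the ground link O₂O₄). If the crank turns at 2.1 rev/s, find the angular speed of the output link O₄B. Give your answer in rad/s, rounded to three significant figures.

1.90

ω₂ = 13.19 rad/s (from 2.1 rev/s).
Differentiating the loop-closure r₂e^{iθ₂}+r₃e^{iθ₃}=r₁+r₄e^{iθ₄} gives r₂ω₂e^{iθ₂}+r₃ω₃e^{iθ₃}=r₄ω₄e^{iθ₄}.
Eliminating the other unknown: ω₄ = r₂ω₂ sin(θ₂−θ₃) / [r₄ sin(θ₄−θ₃)].
Numerator sine = -0.20108; denominator sine = +0.89956.
Result = 0.0912·13.19·(-0.20108) / (0.1413·(+0.89956)) = -1.9037 rad/s; magnitude 1.9037 rad/s.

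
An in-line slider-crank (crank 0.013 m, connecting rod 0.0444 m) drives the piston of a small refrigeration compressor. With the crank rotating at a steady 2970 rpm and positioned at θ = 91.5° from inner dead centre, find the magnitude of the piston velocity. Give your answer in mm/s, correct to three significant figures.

ω = 2π·2970/60 = 311 rad/s
For an in-line slider-crank, x = r cosθ + √(L² − r² sin²θ), so v = −rω sinθ·[1 + r cosθ/√(L² − r² sin²θ)].
With r = 0.013 m, L = 0.0444 m, θ = 91.5°: √(L² − r² sin²θ) = 0.042456 m.
v = −0.013·311·0.99966·[1 + 0.013·-0.02618/0.042456] = -4.0094 m/s.
|v| = 4.0094 m/s = 4009.4 mm/s.

4010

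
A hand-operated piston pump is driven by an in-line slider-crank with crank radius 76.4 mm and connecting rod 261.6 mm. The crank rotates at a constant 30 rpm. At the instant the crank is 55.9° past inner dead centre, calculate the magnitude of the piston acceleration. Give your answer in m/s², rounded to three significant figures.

0.343

ω = 2π·30/60 = 3.142 rad/s
x(θ) = r cosθ + √(L² − r² sin²θ); with ω constant, a = ω²·d²x/dθ².
d²x/dθ² = −r cosθ − r²(cos2θ)/√u − r⁴ sin²2θ/(4u^{3/2}),  u = L² − r² sin²θ = 0.0644323 m².
Substituting r = 0.0764 m, L = 0.2616 m, θ = 55.9°: d²x/dθ² = -0.034742 m.
a = ω²·d²x/dθ² = (3.142)²·(-0.034742) = -0.34289 m/s²;  |a| = 0.34289 m/s².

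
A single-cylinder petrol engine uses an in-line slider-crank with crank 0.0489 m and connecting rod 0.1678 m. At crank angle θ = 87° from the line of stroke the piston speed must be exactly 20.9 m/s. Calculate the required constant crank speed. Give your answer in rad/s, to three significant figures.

For an in-line slider-crank, |v_piston| = rω|sinθ|·[1 + r cosθ/√(L² − r² sin²θ)].
With r = 0.0489 m, L = 0.1678 m, θ = 87°: the bracketed kinematic factor |dx/dθ| = 0.049611 m.
ω = v/|dx/dθ| = 20.9/0.049611 = 421.27 rad/s.

421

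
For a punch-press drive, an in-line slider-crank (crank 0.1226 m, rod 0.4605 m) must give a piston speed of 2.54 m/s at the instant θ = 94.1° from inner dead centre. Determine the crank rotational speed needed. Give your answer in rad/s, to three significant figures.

For an in-line slider-crank, |v_piston| = rω|sinθ|·[1 + r cosθ/√(L² − r² sin²θ)].
With r = 0.1226 m, L = 0.4605 m, θ = 94.1°: the bracketed kinematic factor |dx/dθ| = 0.11987 m.
ω = v/|dx/dθ| = 2.54/0.11987 = 21.189 rad/s.

21.2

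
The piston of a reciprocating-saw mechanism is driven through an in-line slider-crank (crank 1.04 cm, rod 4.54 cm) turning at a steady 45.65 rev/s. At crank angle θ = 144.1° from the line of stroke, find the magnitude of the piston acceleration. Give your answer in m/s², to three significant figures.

629

ω = 2π·45.7 = 286.8 rad/s
x(θ) = r cosθ + √(L² − r² sin²θ); with ω constant, a = ω²·d²x/dθ².
d²x/dθ² = −r cosθ − r²(cos2θ)/√u − r⁴ sin²2θ/(4u^{3/2}),  u = L² − r² sin²θ = 0.00202397 m².
Substituting r = 0.0104 m, L = 0.0454 m, θ = 144.1°: d²x/dθ² = +0.0076445 m.
a = ω²·d²x/dθ² = (286.8)²·(+0.0076445) = +628.92 m/s²;  |a| = 628.92 m/s².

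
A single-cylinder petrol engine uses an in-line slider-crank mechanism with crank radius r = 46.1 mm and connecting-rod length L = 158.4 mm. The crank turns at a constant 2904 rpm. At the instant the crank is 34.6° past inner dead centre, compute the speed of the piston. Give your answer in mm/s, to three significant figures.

9890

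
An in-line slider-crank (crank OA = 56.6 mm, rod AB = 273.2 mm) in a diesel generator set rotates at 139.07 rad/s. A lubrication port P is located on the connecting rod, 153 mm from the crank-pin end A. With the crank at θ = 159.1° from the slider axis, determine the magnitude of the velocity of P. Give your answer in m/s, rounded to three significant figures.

ω = 139.1 rad/s.  Crank-pin speed |V_A| = rω = 7.8714 m/s, perpendicular to OA.
Rod angle: sinφ = −(r/L) sinθ ⇒ φ = -4.238°; ω_rod = −rω cosθ/√(L²−r²sin²θ) = +26.99 rad/s.
V_P = V_A + ω_rod × AP, with AP = 0.153 m along the rod.
Components: V_Px = −rω sinθ − a·ω_rod·sinφ = -2.5028 m/s;  V_Py = rω cosθ + a·ω_rod·cosφ = -3.2353 m/s.
|V_P| = √(V_Px² + V_Py²) = 4.0904 m/s.

4.09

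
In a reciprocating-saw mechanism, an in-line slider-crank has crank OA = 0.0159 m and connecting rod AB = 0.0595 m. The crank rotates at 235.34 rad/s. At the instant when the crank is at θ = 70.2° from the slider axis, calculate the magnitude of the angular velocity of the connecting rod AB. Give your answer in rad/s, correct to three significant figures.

22.0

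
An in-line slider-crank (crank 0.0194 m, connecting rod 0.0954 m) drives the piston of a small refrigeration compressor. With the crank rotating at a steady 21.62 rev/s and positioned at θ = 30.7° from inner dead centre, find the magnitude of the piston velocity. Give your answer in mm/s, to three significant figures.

ω = 2π·21.6 = 135.8 rad/s
For an in-line slider-crank, x = r cosθ + √(L² − r² sin²θ), so v = −rω sinθ·[1 + r cosθ/√(L² − r² sin²θ)].
With r = 0.0194 m, L = 0.0954 m, θ = 30.7°: √(L² − r² sin²θ) = 0.094884 m.
v = −0.0194·135.8·0.51054·[1 + 0.0194·0.85985/0.094884] = -1.582 m/s.
|v| = 1.582 m/s = 1582 mm/s.

1580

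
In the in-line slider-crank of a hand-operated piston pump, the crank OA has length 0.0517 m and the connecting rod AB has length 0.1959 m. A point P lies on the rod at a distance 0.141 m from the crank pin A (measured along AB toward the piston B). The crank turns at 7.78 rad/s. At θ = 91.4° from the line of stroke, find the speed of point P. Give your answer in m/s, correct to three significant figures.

0.400

ω = 7.78 rad/s.  Crank-pin speed |V_A| = rω = 0.40223 m/s, perpendicular to OA.
Rod angle: sinφ = −(r/L) sinθ ⇒ φ = -15.298°; ω_rod = −rω cosθ/√(L²−r²sin²θ) = +0.052007 rad/s.
V_P = V_A + ω_rod × AP, with AP = 0.141 m along the rod.
Components: V_Px = −rω sinθ − a·ω_rod·sinφ = -0.40017 m/s;  V_Py = rω cosθ + a·ω_rod·cosφ = -0.002754 m/s.
|V_P| = √(V_Px² + V_Py²) = 0.40018 m/s.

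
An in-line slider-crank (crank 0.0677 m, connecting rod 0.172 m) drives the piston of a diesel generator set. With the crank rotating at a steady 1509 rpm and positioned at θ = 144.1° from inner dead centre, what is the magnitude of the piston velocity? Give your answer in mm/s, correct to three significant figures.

ω = 2π·1509/60 = 158 rad/s
For an in-line slider-crank, x = r cosθ + √(L² − r² sin²θ), so v = −rω sinθ·[1 + r cosθ/√(L² − r² sin²θ)].
With r = 0.0677 m, L = 0.172 m, θ = 144.1°: √(L² − r² sin²θ) = 0.16736 m.
v = −0.0677·158·0.58637·[1 + 0.0677·-0.81004/0.16736] = -4.2175 m/s.
|v| = 4.2175 m/s = 4217.5 mm/s.

4220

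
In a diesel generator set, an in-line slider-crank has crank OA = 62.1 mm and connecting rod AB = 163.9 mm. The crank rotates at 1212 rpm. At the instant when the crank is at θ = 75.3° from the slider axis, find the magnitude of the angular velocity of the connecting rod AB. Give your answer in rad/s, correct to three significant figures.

ω = 126.9 rad/s (converted from 1212 rpm).
The rod makes angle φ with the slider axis where L sinφ = r sinθ; differentiating, L cosφ·φ̇ = r ω cosθ.
L cosφ = √(L² − r² sin²θ) = 0.1525 m.
|ω_rod| = r ω |cosθ| / √(L² − r² sin²θ) = 0.0621·126.9·0.25376/0.1525 = 13.115 rad/s.

13.1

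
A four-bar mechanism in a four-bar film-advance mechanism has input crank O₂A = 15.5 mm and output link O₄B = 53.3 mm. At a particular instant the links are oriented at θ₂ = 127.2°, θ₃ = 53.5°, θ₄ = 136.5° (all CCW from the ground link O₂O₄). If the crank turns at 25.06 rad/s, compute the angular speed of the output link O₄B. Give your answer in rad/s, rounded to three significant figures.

ω₂ = 25.06 rad/s
Differentiating the loop-closure r₂e^{iθ₂}+r₃e^{iθ₃}=r₁+r₄e^{iθ₄} gives r₂ω₂e^{iθ₂}+r₃ω₃e^{iθ₃}=r₄ω₄e^{iθ₄}.
Eliminating the other unknown: ω₄ = r₂ω₂ sin(θ₂−θ₃) / [r₄ sin(θ₄−θ₃)].
Numerator sine = +0.95981; denominator sine = +0.99255.
Result = 0.0155·25.06·(+0.95981) / (0.0533·(+0.99255)) = +7.0472 rad/s; magnitude 7.0472 rad/s.

7.05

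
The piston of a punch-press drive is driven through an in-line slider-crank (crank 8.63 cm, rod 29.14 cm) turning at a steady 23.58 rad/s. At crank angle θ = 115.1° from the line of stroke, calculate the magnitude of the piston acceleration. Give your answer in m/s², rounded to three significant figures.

29.6

ω = 23.58 rad/s
x(θ) = r cosθ + √(L² − r² sin²θ); with ω constant, a = ω²·d²x/dθ².
d²x/dθ² = −r cosθ − r²(cos2θ)/√u − r⁴ sin²2θ/(4u^{3/2}),  u = L² − r² sin²θ = 0.0788064 m².
Substituting r = 0.0863 m, L = 0.2914 m, θ = 115.1°: d²x/dθ² = +0.053221 m.
a = ω²·d²x/dθ² = (23.58)²·(+0.053221) = +29.592 m/s²;  |a| = 29.592 m/s².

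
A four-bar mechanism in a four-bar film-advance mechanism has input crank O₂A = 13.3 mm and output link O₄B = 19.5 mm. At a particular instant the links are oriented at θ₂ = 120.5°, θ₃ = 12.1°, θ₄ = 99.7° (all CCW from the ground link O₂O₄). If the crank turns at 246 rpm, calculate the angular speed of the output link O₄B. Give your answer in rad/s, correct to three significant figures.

ω₂ = 25.76 rad/s (from 246 rpm).
Differentiating the loop-closure r₂e^{iθ₂}+r₃e^{iθ₃}=r₁+r₄e^{iθ₄} gives r₂ω₂e^{iθ₂}+r₃ω₃e^{iθ₃}=r₄ω₄e^{iθ₄}.
Eliminating the other unknown: ω₄ = r₂ω₂ sin(θ₂−θ₃) / [r₄ sin(θ₄−θ₃)].
Numerator sine = +0.94888; denominator sine = +0.99912.
Result = 0.0133·25.76·(+0.94888) / (0.0195·(+0.99912)) = +16.687 rad/s; magnitude 16.687 rad/s.

16.7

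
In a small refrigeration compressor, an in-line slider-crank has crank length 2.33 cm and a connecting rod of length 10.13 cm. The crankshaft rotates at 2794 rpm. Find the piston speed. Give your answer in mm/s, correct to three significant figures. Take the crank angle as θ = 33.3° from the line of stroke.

4470

ω = 2π·2794/60 = 292.6 rad/s
For an in-line slider-crank, x = r cosθ + √(L² − r² sin²θ), so v = −rω sinθ·[1 + r cosθ/√(L² − r² sin²θ)].
With r = 0.0233 m, L = 0.1013 m, θ = 33.3°: √(L² − r² sin²θ) = 0.10049 m.
v = −0.0233·292.6·0.54902·[1 + 0.0233·0.83581/0.10049] = -4.4682 m/s.
|v| = 4.4682 m/s = 4468.2 mm/s.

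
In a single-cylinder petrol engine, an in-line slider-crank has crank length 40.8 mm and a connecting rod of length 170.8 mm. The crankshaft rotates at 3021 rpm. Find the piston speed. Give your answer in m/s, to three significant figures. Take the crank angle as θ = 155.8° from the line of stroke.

ω = 2π·3021/60 = 316.4 rad/s
For an in-line slider-crank, x = r cosθ + √(L² − r² sin²θ), so v = −rω sinθ·[1 + r cosθ/√(L² − r² sin²θ)].
With r = 0.0408 m, L = 0.1708 m, θ = 155.8°: √(L² − r² sin²θ) = 0.16998 m.
v = −0.0408·316.4·0.40992·[1 + 0.0408·-0.91212/0.16998] = -4.1327 m/s.
|v| = 4.1327 m/s.

4.13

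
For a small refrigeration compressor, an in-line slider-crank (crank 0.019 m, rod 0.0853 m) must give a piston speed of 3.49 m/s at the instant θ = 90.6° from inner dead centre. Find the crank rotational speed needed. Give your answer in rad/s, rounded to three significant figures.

184

For an in-line slider-crank, |v_piston| = rω|sinθ|·[1 + r cosθ/√(L² − r² sin²θ)].
With r = 0.019 m, L = 0.0853 m, θ = 90.6°: the bracketed kinematic factor |dx/dθ| = 0.018954 m.
ω = v/|dx/dθ| = 3.49/0.018954 = 184.13 rad/s.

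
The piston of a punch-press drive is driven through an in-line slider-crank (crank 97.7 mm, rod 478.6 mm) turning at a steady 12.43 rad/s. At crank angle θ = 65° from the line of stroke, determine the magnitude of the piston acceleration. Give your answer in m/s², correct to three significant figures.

ω = 12.43 rad/s
x(θ) = r cosθ + √(L² − r² sin²θ); with ω constant, a = ω²·d²x/dθ².
d²x/dθ² = −r cosθ − r²(cos2θ)/√u − r⁴ sin²2θ/(4u^{3/2}),  u = L² − r² sin²θ = 0.221218 m².
Substituting r = 0.0977 m, L = 0.4786 m, θ = 65°: d²x/dθ² = -0.028373 m.
a = ω²·d²x/dθ² = (12.43)²·(-0.028373) = -4.3838 m/s²;  |a| = 4.3838 m/s².

4.38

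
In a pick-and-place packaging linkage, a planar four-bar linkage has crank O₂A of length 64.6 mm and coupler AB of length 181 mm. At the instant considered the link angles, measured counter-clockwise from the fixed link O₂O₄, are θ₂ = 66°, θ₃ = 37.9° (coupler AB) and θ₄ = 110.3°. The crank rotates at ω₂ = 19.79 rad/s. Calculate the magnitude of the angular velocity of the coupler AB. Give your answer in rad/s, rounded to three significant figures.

ω₂ = 19.79 rad/s
Differentiating the loop-closure r₂e^{iθ₂}+r₃e^{iθ₃}=r₁+r₄e^{iθ₄} gives r₂ω₂e^{iθ₂}+r₃ω₃e^{iθ₃}=r₄ω₄e^{iθ₄}.
Eliminating the other unknown: ω₃ = r₂ω₂ sin(θ₄−θ₂) / [r₃ sin(θ₃−θ₄)].
Numerator sine = +0.69842; denominator sine = -0.95319.
Result = 0.0646·19.79·(+0.69842) / (0.181·(-0.95319)) = -5.1753 rad/s; magnitude 5.1753 rad/s.

5.18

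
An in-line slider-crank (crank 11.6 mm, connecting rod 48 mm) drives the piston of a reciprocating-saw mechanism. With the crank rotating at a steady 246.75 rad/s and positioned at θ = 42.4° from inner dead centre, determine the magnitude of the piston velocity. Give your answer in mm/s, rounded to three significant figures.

ω = 246.8 rad/s
For an in-line slider-crank, x = r cosθ + √(L² − r² sin²θ), so v = −rω sinθ·[1 + r cosθ/√(L² − r² sin²θ)].
With r = 0.0116 m, L = 0.048 m, θ = 42.4°: √(L² − r² sin²θ) = 0.047358 m.
v = −0.0116·246.8·0.67430·[1 + 0.0116·0.73846/0.047358] = -2.2792 m/s.
|v| = 2.2792 m/s = 2279.2 mm/s.

2280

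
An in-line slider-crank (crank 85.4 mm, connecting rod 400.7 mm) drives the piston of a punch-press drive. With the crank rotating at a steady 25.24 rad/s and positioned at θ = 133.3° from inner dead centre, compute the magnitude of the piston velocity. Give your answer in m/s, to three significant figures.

1.34

ω = 25.24 rad/s
For an in-line slider-crank, x = r cosθ + √(L² − r² sin²θ), so v = −rω sinθ·[1 + r cosθ/√(L² − r² sin²θ)].
With r = 0.0854 m, L = 0.4007 m, θ = 133.3°: √(L² − r² sin²θ) = 0.39585 m.
v = −0.0854·25.24·0.72777·[1 + 0.0854·-0.68582/0.39585] = -1.3366 m/s.
|v| = 1.3366 m/s.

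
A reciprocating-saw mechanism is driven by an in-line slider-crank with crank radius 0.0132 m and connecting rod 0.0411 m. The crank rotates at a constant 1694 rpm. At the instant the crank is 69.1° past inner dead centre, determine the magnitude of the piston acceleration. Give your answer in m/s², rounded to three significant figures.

ω = 2π·1694/60 = 177.4 rad/s
x(θ) = r cosθ + √(L² − r² sin²θ); with ω constant, a = ω²·d²x/dθ².
d²x/dθ² = −r cosθ − r²(cos2θ)/√u − r⁴ sin²2θ/(4u^{3/2}),  u = L² − r² sin²θ = 0.00153714 m².
Substituting r = 0.0132 m, L = 0.0411 m, θ = 69.1°: d²x/dθ² = -0.0014519 m.
a = ω²·d²x/dθ² = (177.4)²·(-0.0014519) = -45.689 m/s²;  |a| = 45.689 m/s².

45.7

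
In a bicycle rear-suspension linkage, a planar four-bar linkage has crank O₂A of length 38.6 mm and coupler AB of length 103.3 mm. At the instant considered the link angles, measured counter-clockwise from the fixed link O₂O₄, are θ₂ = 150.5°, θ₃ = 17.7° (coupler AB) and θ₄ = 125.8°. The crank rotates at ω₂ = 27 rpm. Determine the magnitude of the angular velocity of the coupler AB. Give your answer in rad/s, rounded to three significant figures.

ω₂ = 2.827 rad/s (from 27 rpm).
Differentiating the loop-closure r₂e^{iθ₂}+r₃e^{iθ₃}=r₁+r₄e^{iθ₄} gives r₂ω₂e^{iθ₂}+r₃ω₃e^{iθ₃}=r₄ω₄e^{iθ₄}.
Eliminating the other unknown: ω₃ = r₂ω₂ sin(θ₄−θ₂) / [r₃ sin(θ₃−θ₄)].
Numerator sine = -0.41787; denominator sine = -0.95052.
Result = 0.0386·2.827·(-0.41787) / (0.1033·(-0.95052)) = +0.46447 rad/s; magnitude 0.46447 rad/s.

0.464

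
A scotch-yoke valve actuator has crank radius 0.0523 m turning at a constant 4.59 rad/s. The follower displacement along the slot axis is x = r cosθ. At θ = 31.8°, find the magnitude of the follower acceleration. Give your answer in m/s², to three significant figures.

ω = 4.59 rad/s
x = r cosθ ⇒ ẍ = −rω² cosθ (ω constant).
|a| = rω²|cosθ| = 0.0523·(4.59)²·|cos 31.8°| = 0.93646 m/s².

0.936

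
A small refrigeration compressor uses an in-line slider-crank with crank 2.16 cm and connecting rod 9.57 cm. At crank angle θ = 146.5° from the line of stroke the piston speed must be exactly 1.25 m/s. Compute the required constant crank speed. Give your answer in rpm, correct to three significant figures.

1240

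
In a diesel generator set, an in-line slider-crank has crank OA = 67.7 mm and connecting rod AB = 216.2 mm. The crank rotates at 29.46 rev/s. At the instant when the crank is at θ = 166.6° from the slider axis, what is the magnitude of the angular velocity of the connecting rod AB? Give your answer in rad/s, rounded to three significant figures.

56.5

ω = 185.1 rad/s (converted from 29.46 rev/s).
The rod makes angle φ with the slider axis where L sinφ = r sinθ; differentiating, L cosφ·φ̇ = r ω cosθ.
L cosφ = √(L² − r² sin²θ) = 0.21563 m.
|ω_rod| = r ω |cosθ| / √(L² − r² sin²θ) = 0.0677·185.1·0.97278/0.21563 = 56.533 rad/s.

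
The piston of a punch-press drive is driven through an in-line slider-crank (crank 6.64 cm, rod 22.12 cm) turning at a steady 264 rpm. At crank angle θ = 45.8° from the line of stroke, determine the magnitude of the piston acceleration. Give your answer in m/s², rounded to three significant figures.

ω = 2π·264/60 = 27.65 rad/s
x(θ) = r cosθ + √(L² − r² sin²θ); with ω constant, a = ω²·d²x/dθ².
d²x/dθ² = −r cosθ − r²(cos2θ)/√u − r⁴ sin²2θ/(4u^{3/2}),  u = L² − r² sin²θ = 0.0466634 m².
Substituting r = 0.0664 m, L = 0.2212 m, θ = 45.8°: d²x/dθ² = -0.046204 m.
a = ω²·d²x/dθ² = (27.65)²·(-0.046204) = -35.314 m/s²;  |a| = 35.314 m/s².

35.3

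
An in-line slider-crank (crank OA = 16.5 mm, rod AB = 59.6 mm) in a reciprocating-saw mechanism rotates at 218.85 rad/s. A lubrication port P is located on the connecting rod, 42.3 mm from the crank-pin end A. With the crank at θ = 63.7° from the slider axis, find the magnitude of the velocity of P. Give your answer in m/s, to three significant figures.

ω = 218.8 rad/s.  Crank-pin speed |V_A| = rω = 3.611 m/s, perpendicular to OA.
Rod angle: sinφ = −(r/L) sinθ ⇒ φ = -14.370°; ω_rod = −rω cosθ/√(L²−r²sin²θ) = -27.712 rad/s.
V_P = V_A + ω_rod × AP, with AP = 0.0423 m along the rod.
Components: V_Px = −rω sinθ − a·ω_rod·sinφ = -3.5282 m/s;  V_Py = rω cosθ + a·ω_rod·cosφ = +0.46441 m/s.
|V_P| = √(V_Px² + V_Py²) = 3.5586 m/s.

3.56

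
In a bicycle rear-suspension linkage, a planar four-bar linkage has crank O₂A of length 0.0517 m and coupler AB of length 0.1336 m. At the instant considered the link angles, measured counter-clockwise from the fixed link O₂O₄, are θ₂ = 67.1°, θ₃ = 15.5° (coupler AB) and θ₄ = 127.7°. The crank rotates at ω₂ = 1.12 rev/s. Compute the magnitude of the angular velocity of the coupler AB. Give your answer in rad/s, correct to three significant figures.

ω₂ = 7.037 rad/s (from 1.12 rev/s).
Differentiating the loop-closure r₂e^{iθ₂}+r₃e^{iθ₃}=r₁+r₄e^{iθ₄} gives r₂ω₂e^{iθ₂}+r₃ω₃e^{iθ₃}=r₄ω₄e^{iθ₄}.
Eliminating the other unknown: ω₃ = r₂ω₂ sin(θ₄−θ₂) / [r₃ sin(θ₃−θ₄)].
Numerator sine = +0.87121; denominator sine = -0.92587.
Result = 0.0517·7.037·(+0.87121) / (0.1336·(-0.92587)) = -2.5625 rad/s; magnitude 2.5625 rad/s.

2.56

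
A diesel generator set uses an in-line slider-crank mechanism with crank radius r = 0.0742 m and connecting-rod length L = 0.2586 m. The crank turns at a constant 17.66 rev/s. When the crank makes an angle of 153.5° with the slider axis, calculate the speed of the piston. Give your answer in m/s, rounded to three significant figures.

2.72

ω = 2π·17.7 = 111 rad/s
For an in-line slider-crank, x = r cosθ + √(L² − r² sin²θ), so v = −rω sinθ·[1 + r cosθ/√(L² − r² sin²θ)].
With r = 0.0742 m, L = 0.2586 m, θ = 153.5°: √(L² − r² sin²θ) = 0.25647 m.
v = −0.0742·111·0.44620·[1 + 0.0742·-0.89493/0.25647] = -2.7225 m/s.
|v| = 2.7225 m/s.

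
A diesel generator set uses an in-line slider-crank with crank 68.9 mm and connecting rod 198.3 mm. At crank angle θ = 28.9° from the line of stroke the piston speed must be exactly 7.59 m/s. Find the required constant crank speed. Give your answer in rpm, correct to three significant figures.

1660

For an in-line slider-crank, |v_piston| = rω|sinθ|·[1 + r cosθ/√(L² − r² sin²θ)].
With r = 0.0689 m, L = 0.1983 m, θ = 28.9°: the bracketed kinematic factor |dx/dθ| = 0.043573 m.
ω = v/|dx/dθ| = 7.59/0.043573 = 174.19 rad/s.
N = 60ω/(2π) = 1663.4 rpm.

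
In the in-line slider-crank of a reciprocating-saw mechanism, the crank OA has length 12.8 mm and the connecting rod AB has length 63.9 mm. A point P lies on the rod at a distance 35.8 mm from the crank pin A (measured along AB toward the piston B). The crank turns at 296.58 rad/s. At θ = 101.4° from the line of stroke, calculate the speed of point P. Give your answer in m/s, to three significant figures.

ω = 296.6 rad/s.  Crank-pin speed |V_A| = rω = 3.7962 m/s, perpendicular to OA.
Rod angle: sinφ = −(r/L) sinθ ⇒ φ = -11.324°; ω_rod = −rω cosθ/√(L²−r²sin²θ) = +11.976 rad/s.
V_P = V_A + ω_rod × AP, with AP = 0.0358 m along the rod.
Components: V_Px = −rω sinθ − a·ω_rod·sinφ = -3.6371 m/s;  V_Py = rω cosθ + a·ω_rod·cosφ = -0.32997 m/s.
|V_P| = √(V_Px² + V_Py²) = 3.6521 m/s.

3.65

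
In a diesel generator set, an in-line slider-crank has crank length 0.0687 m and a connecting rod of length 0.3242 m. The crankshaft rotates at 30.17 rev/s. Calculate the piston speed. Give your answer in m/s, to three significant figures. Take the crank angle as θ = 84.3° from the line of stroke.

ω = 2π·30.2 = 189.6 rad/s
For an in-line slider-crank, x = r cosθ + √(L² − r² sin²θ), so v = −rω sinθ·[1 + r cosθ/√(L² − r² sin²θ)].
With r = 0.0687 m, L = 0.3242 m, θ = 84.3°: √(L² − r² sin²θ) = 0.31691 m.
v = −0.0687·189.6·0.99506·[1 + 0.0687·0.09932/0.31691] = -13.238 m/s.
|v| = 13.238 m/s.

13.2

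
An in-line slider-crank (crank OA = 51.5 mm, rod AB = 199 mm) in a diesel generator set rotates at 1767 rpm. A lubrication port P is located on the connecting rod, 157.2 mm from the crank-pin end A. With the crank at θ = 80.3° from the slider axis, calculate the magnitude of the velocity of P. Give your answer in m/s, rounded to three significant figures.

ω = 185 rad/s.  Crank-pin speed |V_A| = rω = 9.5296 m/s, perpendicular to OA.
Rod angle: sinφ = −(r/L) sinθ ⇒ φ = -14.779°; ω_rod = −rω cosθ/√(L²−r²sin²θ) = -8.3446 rad/s.
V_P = V_A + ω_rod × AP, with AP = 0.1572 m along the rod.
Components: V_Px = −rω sinθ − a·ω_rod·sinφ = -9.7279 m/s;  V_Py = rω cosθ + a·ω_rod·cosφ = +0.33726 m/s.
|V_P| = √(V_Px² + V_Py²) = 9.7338 m/s.

9.73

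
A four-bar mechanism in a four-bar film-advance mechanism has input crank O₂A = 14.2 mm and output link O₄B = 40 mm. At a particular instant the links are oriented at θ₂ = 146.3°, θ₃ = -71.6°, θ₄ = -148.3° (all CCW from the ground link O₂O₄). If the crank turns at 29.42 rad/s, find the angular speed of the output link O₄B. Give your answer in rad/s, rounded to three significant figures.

6.59

ω₂ = 29.42 rad/s
Differentiating the loop-closure r₂e^{iθ₂}+r₃e^{iθ₃}=r₁+r₄e^{iθ₄} gives r₂ω₂e^{iθ₂}+r₃ω₃e^{iθ₃}=r₄ω₄e^{iθ₄}.
Eliminating the other unknown: ω₄ = r₂ω₂ sin(θ₂−θ₃) / [r₄ sin(θ₄−θ₃)].
Numerator sine = -0.61429; denominator sine = -0.97318.
Result = 0.0142·29.42·(-0.61429) / (0.04·(-0.97318)) = +6.5925 rad/s; magnitude 6.5925 rad/s.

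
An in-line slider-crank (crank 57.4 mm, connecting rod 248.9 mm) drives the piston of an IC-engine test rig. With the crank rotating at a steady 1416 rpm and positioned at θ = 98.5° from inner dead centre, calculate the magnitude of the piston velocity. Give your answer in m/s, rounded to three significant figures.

8.12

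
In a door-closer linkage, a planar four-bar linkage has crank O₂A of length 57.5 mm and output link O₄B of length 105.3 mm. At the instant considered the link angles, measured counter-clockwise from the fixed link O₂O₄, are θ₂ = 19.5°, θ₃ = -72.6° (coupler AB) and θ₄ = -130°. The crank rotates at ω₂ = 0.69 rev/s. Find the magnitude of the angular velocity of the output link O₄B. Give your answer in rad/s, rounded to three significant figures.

ω₂ = 4.335 rad/s (from 0.69 rev/s).
Differentiating the loop-closure r₂e^{iθ₂}+r₃e^{iθ₃}=r₁+r₄e^{iθ₄} gives r₂ω₂e^{iθ₂}+r₃ω₃e^{iθ₃}=r₄ω₄e^{iθ₄}.
Eliminating the other unknown: ω₄ = r₂ω₂ sin(θ₂−θ₃) / [r₄ sin(θ₄−θ₃)].
Numerator sine = +0.99933; denominator sine = -0.84245.
Result = 0.0575·4.335·(+0.99933) / (0.1053·(-0.84245)) = -2.8082 rad/s; magnitude 2.8082 rad/s.

2.81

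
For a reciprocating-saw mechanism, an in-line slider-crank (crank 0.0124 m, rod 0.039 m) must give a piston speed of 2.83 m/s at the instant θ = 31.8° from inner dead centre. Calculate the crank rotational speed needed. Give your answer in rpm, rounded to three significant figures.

3250

For an in-line slider-crank, |v_piston| = rω|sinθ|·[1 + r cosθ/√(L² − r² sin²θ)].
With r = 0.0124 m, L = 0.039 m, θ = 31.8°: the bracketed kinematic factor |dx/dθ| = 0.0083253 m.
ω = v/|dx/dθ| = 2.83/0.0083253 = 339.93 rad/s.
N = 60ω/(2π) = 3246.1 rpm.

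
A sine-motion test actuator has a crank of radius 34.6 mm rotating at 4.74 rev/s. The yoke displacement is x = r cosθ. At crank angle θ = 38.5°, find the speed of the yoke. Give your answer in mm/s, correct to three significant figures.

641

ω = 29.78 rad/s (from 4.74 rev/s).
x = r cosθ ⇒ ẋ = −rω sinθ.
|v| = rω|sinθ| = 0.0346·29.78·|sin 38.5°| = 0.64148 m/s = 641.48 mm/s.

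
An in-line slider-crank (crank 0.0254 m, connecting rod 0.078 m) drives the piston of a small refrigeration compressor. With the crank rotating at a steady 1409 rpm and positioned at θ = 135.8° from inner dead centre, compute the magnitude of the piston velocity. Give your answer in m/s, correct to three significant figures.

1.99

ω = 2π·1409/60 = 147.6 rad/s
For an in-line slider-crank, x = r cosθ + √(L² − r² sin²θ), so v = −rω sinθ·[1 + r cosθ/√(L² − r² sin²θ)].
With r = 0.0254 m, L = 0.078 m, θ = 135.8°: √(L² − r² sin²θ) = 0.075963 m.
v = −0.0254·147.6·0.69717·[1 + 0.0254·-0.71691/0.075963] = -1.9865 m/s.
|v| = 1.9865 m/s.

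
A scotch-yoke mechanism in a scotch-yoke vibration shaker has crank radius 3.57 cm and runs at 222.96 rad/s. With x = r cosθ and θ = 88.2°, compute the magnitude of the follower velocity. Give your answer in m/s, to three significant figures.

ω = 223 rad/s
x = r cosθ ⇒ ẋ = −rω sinθ.
|v| = rω|sinθ| = 0.0357·223·|sin 88.2°| = 7.9557 m/s.

7.96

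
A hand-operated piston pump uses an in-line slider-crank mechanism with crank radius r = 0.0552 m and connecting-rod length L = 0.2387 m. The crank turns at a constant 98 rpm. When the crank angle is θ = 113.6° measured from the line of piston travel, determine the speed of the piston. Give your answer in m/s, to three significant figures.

0.470

ω = 2π·98/60 = 10.26 rad/s
For an in-line slider-crank, x = r cosθ + √(L² − r² sin²θ), so v = −rω sinθ·[1 + r cosθ/√(L² − r² sin²θ)].
With r = 0.0552 m, L = 0.2387 m, θ = 113.6°: √(L² − r² sin²θ) = 0.23328 m.
v = −0.0552·10.26·0.91636·[1 + 0.0552·-0.40035/0.23328] = -0.46993 m/s.
|v| = 0.46993 m/s.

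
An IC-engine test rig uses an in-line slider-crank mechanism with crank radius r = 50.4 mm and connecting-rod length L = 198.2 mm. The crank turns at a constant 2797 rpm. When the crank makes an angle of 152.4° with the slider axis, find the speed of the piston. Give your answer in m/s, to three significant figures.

ω = 2π·2797/60 = 292.9 rad/s
For an in-line slider-crank, x = r cosθ + √(L² − r² sin²θ), so v = −rω sinθ·[1 + r cosθ/√(L² − r² sin²θ)].
With r = 0.0504 m, L = 0.1982 m, θ = 152.4°: √(L² − r² sin²θ) = 0.19682 m.
v = −0.0504·292.9·0.46330·[1 + 0.0504·-0.88620/0.19682] = -5.2872 m/s.
|v| = 5.2872 m/s.

5.29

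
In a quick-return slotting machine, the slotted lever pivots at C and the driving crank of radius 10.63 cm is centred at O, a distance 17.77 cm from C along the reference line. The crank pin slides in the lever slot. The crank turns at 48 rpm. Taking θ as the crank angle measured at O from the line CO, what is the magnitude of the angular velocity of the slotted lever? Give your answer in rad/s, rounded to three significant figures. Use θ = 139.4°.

ω = 5.027 rad/s (from 48 rpm).
Crank pin A relative to C: A = (d + r cosθ, r sinθ); lever angle φ = atan2(r sinθ, d + r cosθ).
Differentiating tanφ: φ̇ = rω(d cosθ + r)/(d² + r² + 2dr cosθ).
d² + r² + 2dr cosθ = |CA|² = 0.0141925 m²;  d cosθ + r = -0.028623 m.
|ω_lever| = |0.1063·5.027·-0.028623| / 0.0141925 = 1.0776 rad/s.

1.08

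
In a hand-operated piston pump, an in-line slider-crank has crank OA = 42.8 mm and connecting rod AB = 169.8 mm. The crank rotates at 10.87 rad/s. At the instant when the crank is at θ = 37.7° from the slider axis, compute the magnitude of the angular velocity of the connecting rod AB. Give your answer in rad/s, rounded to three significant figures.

ω = 10.87 rad/s
The rod makes angle φ with the slider axis where L sinφ = r sinθ; differentiating, L cosφ·φ̇ = r ω cosθ.
L cosφ = √(L² − r² sin²θ) = 0.16777 m.
|ω_rod| = r ω |cosθ| / √(L² − r² sin²θ) = 0.0428·10.87·0.79122/0.16777 = 2.1941 rad/s.

2.19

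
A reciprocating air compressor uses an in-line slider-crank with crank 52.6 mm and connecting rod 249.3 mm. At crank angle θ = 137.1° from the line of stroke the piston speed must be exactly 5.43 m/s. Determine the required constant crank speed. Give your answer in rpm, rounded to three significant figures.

1720

For an in-line slider-crank, |v_piston| = rω|sinθ|·[1 + r cosθ/√(L² − r² sin²θ)].
With r = 0.0526 m, L = 0.2493 m, θ = 137.1°: the bracketed kinematic factor |dx/dθ| = 0.030214 m.
ω = v/|dx/dθ| = 5.43/0.030214 = 179.72 rad/s.
N = 60ω/(2π) = 1716.2 rpm.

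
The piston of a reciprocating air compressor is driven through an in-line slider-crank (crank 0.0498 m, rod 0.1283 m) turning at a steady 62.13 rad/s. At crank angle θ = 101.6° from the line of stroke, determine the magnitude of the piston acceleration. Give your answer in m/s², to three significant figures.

112

ω = 62.13 rad/s
x(θ) = r cosθ + √(L² − r² sin²θ); with ω constant, a = ω²·d²x/dθ².
d²x/dθ² = −r cosθ − r²(cos2θ)/√u − r⁴ sin²2θ/(4u^{3/2}),  u = L² − r² sin²θ = 0.0140811 m².
Substituting r = 0.0498 m, L = 0.1283 m, θ = 101.6°: d²x/dθ² = +0.029081 m.
a = ω²·d²x/dθ² = (62.13)²·(+0.029081) = +112.25 m/s²;  |a| = 112.25 m/s².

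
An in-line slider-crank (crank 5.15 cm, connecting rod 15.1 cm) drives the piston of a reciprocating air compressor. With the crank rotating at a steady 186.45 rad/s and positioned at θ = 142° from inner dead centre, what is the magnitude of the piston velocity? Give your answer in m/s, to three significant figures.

4.29

ω = 186.4 rad/s
For an in-line slider-crank, x = r cosθ + √(L² − r² sin²θ), so v = −rω sinθ·[1 + r cosθ/√(L² − r² sin²θ)].
With r = 0.0515 m, L = 0.151 m, θ = 142°: √(L² − r² sin²θ) = 0.14763 m.
v = −0.0515·186.4·0.61566·[1 + 0.0515·-0.78801/0.14763] = -4.2866 m/s.
|v| = 4.2866 m/s.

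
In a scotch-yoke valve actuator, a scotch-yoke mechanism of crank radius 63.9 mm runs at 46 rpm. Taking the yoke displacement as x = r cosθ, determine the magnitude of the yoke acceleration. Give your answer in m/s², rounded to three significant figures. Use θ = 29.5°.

ω = 4.817 rad/s (from 46 rpm).
x = r cosθ ⇒ ẍ = −rω² cosθ (ω constant).
|a| = rω²|cosθ| = 0.0639·(4.817)²·|cos 29.5°| = 1.2905 m/s².

1.29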